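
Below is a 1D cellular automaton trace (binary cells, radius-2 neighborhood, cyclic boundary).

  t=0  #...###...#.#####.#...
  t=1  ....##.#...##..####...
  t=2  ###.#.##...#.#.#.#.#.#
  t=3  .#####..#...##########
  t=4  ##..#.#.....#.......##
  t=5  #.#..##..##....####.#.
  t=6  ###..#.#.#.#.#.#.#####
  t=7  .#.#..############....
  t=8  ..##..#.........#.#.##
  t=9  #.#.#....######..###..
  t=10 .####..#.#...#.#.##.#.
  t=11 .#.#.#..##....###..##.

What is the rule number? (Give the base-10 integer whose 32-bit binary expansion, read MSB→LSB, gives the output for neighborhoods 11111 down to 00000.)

1873824963

  #####|.  b31=0 t=0,i=14
  ####.|#  b30=1 t=0,i=15
  ###.#|#  b29=1 t=0,i=16
  ###..|.  b28=0 t=0,i=6
  ##.##|#  b27=1 t=3,i=0
  ##.#.|#  b26=1 t=0,i=17
  ##..#|#  b25=1 t=1,i=13
  ##...|#  b24=1 t=0,i=7
  #.###|#  b23=1 t=0,i=12
  #.##.|.  b22=0 t=2,i=6
  #.#.#|#  b21=1 t=2,i=4
  #.#..|#  b20=1 t=0,i=18
  #..##|.  b19=0 t=1,i=14
  #..#.|.  b18=0 t=3,i=7
  #...#|.  b17=0 t=0,i=2
  #....|.  b16=0 t=1,i=20
  .####|.  b15=0 t=0,i=13
  .###.|#  b14=1 t=0,i=5
  .##.#|.  b13=0 t=1,i=5
  .##..|.  b12=0 t=1,i=12
  .#.##|#  b11=1 t=0,i=11
  .#.#.|#  b10=1 t=2,i=12
  .#..#|.  b9=0 t=5,i=3
  .#...|.  b8=0 t=0,i=1
  ..###|#  b7=1 t=0,i=4
  ..##.|#  b6=1 t=1,i=4
  ..#.#|.  b5=0 t=0,i=10
  ..#..|.  b4=0 t=0,i=0
  ...##|.  b3=0 t=0,i=3
  ...#.|.  b2=0 t=0,i=9
  ....#|#  b1=1 t=1,i=2
  .....|#  b0=1 t=1,i=0
  bits 01101111101100000100110011000011 = 1873824963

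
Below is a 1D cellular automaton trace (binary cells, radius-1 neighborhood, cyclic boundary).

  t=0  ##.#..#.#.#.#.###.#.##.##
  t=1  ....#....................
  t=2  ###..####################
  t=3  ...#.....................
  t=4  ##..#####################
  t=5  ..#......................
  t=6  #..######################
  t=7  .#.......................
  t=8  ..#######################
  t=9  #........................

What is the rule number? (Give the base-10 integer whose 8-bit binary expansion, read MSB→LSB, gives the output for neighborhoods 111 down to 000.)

17

  nb ###: next=.  (t=0,i=0, bit7=0)
  nb ##.: next=.  (t=0,i=1, bit6=0)
  nb #.#: next=.  (t=0,i=2, bit5=0)
  nb #..: next=#  (t=0,i=4, bit4=1)
  nb .##: next=.  (t=0,i=14, bit3=0)
  nb .#.: next=.  (t=0,i=3, bit2=0)
  nb ..#: next=.  (t=0,i=5, bit1=0)
  nb ...: next=#  (t=1,i=0, bit0=1)
  bits 00010001 = 17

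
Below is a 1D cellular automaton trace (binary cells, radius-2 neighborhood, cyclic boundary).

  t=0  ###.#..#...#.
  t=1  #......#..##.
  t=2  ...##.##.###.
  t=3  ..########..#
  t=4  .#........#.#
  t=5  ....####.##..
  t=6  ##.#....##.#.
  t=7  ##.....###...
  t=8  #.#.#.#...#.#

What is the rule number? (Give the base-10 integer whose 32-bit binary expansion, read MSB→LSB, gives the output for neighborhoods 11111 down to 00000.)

  nb #####: next=.  (t=3,i=4, bit31=0)
  nb ####.: next=.  (t=3,i=8, bit30=0)
  nb ###.#: next=.  (t=0,i=2, bit29=0)
  nb ###..: next=.  (t=2,i=11, bit28=0)
  nb ##.##: next=#  (t=2,i=5, bit27=1)
  nb ##.#.: next=.  (t=0,i=3, bit26=0)
  nb ##..#: next=#  (t=3,i=10, bit25=1)
  nb ##...: next=#  (t=2,i=12, bit24=1)
  nb #.###: next=#  (t=0,i=0, bit23=1)
  nb #.##.: next=#  (t=2,i=6, bit22=1)
  nb #.#.#: next=.  (t=4,i=12, bit21=0)
  nb #.#..: next=.  (t=0,i=4, bit20=0)
  nb #..##: next=#  (t=1,i=9, bit19=1)
  nb #..#.: next=.  (t=0,i=6, bit18=0)
  nb #...#: next=.  (t=0,i=9, bit17=0)
  nb #....: next=.  (t=1,i=2, bit16=0)
  nb .####: next=.  (t=3,i=3, bit15=0)
  nb .###.: next=.  (t=0,i=1, bit14=0)
  nb .##.#: next=#  (t=1,i=11, bit13=1)
  nb .##..: next=.  (t=5,i=10, bit12=0)
  nb .#.##: next=.  (t=0,i=12, bit11=0)
  nb .#.#.: next=.  (t=4,i=0, bit10=0)
  nb .#..#: next=.  (t=0,i=5, bit9=0)
  nb .#...: next=.  (t=0,i=8, bit8=0)
  nb ..###: next=.  (t=3,i=2, bit7=0)
  nb ..##.: next=#  (t=1,i=10, bit6=1)
  nb ..#.#: next=#  (t=0,i=11, bit5=1)
  nb ..#..: next=#  (t=0,i=7, bit4=1)
  nb ...##: next=#  (t=2,i=2, bit3=1)
  nb ...#.: next=#  (t=0,i=10, bit2=1)
  nb ....#: next=.  (t=1,i=5, bit1=0)
  nb .....: next=#  (t=1,i=3, bit0=1)
  bits 00001011110010000010000001111101 = 197664893

197664893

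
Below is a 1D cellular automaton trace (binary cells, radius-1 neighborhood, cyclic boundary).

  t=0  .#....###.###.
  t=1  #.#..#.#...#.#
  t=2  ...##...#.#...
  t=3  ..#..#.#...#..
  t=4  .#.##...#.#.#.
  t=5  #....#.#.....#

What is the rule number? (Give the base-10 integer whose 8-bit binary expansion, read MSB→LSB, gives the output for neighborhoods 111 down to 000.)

  [7] ### => #  t=0,i=7
  [6] ##. => .  t=0,i=8
  [5] #.# => .  t=0,i=9
  [4] #.. => #  t=0,i=2
  [3] .## => .  t=0,i=6
  [2] .#. => .  t=0,i=1
  [1] ..# => #  t=0,i=0
  [0] ... => .  t=0,i=3
  bits 10010010 = 146

146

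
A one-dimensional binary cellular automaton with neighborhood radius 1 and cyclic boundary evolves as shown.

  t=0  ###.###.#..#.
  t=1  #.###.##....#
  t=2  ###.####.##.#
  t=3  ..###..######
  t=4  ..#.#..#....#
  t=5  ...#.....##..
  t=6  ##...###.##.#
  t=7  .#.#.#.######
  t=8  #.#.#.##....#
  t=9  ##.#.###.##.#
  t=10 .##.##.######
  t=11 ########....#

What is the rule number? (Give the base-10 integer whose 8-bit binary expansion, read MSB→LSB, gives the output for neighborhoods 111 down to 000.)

  ### -> .   bit 7 = 0  t=0,i=1
  ##. -> #   bit 6 = 1  t=0,i=2
  #.# -> #   bit 5 = 1  t=0,i=3
  #.. -> .   bit 4 = 0  t=0,i=9
  .## -> #   bit 3 = 1  t=0,i=0
  .#. -> .   bit 2 = 0  t=0,i=8
  ..# -> .   bit 1 = 0  t=0,i=10
  ... -> #   bit 0 = 1  t=1,i=9
  bits 01101001 = 105

105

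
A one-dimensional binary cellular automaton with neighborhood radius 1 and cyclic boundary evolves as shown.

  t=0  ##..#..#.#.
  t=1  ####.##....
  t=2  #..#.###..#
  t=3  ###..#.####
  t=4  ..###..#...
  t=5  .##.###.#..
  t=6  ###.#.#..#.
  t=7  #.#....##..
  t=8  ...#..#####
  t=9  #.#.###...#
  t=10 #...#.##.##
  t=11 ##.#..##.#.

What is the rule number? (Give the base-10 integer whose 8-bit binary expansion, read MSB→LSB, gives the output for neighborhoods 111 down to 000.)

90

  nb ###: next=.  (t=1,i=1, bit7=0)
  nb ##.: next=#  (t=0,i=1, bit6=1)
  nb #.#: next=.  (t=0,i=8, bit5=0)
  nb #..: next=#  (t=0,i=2, bit4=1)
  nb .##: next=#  (t=0,i=0, bit3=1)
  nb .#.: next=.  (t=0,i=4, bit2=0)
  nb ..#: next=#  (t=0,i=3, bit1=1)
  nb ...: next=.  (t=1,i=8, bit0=0)
  bits 01011010 = 90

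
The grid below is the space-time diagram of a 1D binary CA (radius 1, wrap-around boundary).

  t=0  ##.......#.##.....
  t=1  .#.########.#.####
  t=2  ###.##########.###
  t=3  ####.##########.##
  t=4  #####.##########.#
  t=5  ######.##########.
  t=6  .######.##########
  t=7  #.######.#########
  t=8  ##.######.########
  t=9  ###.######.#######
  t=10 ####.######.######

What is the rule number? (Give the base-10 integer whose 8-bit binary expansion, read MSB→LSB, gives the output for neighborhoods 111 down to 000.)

231

  ### -> #   bit 7 = 1  t=1,i=4
  ##. -> #   bit 6 = 1  t=0,i=1
  #.# -> #   bit 5 = 1  t=0,i=10
  #.. -> .   bit 4 = 0  t=0,i=2
  .## -> .   bit 3 = 0  t=0,i=0
  .#. -> #   bit 2 = 1  t=0,i=9
  ..# -> #   bit 1 = 1  t=0,i=8
  ... -> #   bit 0 = 1  t=0,i=3
  bits 11100111 = 231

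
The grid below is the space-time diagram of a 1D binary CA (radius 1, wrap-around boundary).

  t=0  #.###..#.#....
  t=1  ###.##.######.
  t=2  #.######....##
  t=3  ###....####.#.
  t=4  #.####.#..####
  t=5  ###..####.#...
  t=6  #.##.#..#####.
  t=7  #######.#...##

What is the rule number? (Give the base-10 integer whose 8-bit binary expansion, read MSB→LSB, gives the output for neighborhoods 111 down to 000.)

125

  nb ###: next=.  (t=0,i=3, bit7=0)
  nb ##.: next=#  (t=0,i=4, bit6=1)
  nb #.#: next=#  (t=0,i=1, bit5=1)
  nb #..: next=#  (t=0,i=5, bit4=1)
  nb .##: next=#  (t=0,i=2, bit3=1)
  nb .#.: next=#  (t=0,i=0, bit2=1)
  nb ..#: next=.  (t=0,i=6, bit1=0)
  nb ...: next=#  (t=0,i=11, bit0=1)
  bits 01111101 = 125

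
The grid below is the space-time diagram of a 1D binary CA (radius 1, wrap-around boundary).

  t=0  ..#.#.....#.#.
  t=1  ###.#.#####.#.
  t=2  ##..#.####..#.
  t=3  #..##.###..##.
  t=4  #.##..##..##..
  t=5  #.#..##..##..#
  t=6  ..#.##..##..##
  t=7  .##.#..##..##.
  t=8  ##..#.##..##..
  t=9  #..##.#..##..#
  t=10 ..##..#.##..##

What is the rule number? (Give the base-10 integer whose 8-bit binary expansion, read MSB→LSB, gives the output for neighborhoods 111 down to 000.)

143

  [7] ### => #  t=1,i=1
  [6] ##. => .  t=1,i=2
  [5] #.# => .  t=0,i=3
  [4] #.. => .  t=0,i=5
  [3] .## => #  t=1,i=0
  [2] .#. => #  t=0,i=2
  [1] ..# => #  t=0,i=1
  [0] ... => #  t=0,i=0
  bits 10001111 = 143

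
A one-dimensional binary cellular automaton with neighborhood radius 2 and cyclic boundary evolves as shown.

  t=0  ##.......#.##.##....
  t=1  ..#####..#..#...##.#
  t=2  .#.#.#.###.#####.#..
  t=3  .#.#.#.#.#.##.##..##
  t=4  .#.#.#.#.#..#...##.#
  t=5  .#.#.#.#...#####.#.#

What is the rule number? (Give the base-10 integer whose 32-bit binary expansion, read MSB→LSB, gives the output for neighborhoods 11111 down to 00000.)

1672454457

  #####|.  b31=0 t=1,i=4
  ####.|#  b30=1 t=1,i=5
  ###.#|#  b29=1 t=2,i=9
  ###..|.  b28=0 t=1,i=6
  ##.##|.  b27=0 t=0,i=13
  ##.#.|.  b26=0 t=1,i=18
  ##..#|#  b25=1 t=1,i=7
  ##...|#  b24=1 t=0,i=2
  #.###|#  b23=1 t=2,i=7
  #.##.|.  b22=0 t=0,i=11
  #.#.#|#  b21=1 t=2,i=3
  #.#..|.  b20=0 t=1,i=19
  #..##|#  b19=1 t=1,i=1
  #..#.|#  b18=1 t=1,i=8
  #...#|#  b17=1 t=1,i=14
  #....|#  b16=1 t=0,i=3
  .####|#  b15=1 t=1,i=3
  .###.|.  b14=0 t=2,i=8
  .##.#|#  b13=1 t=0,i=12
  .##..|.  b12=0 t=0,i=1
  .#.##|.  b11=0 t=0,i=10
  .#.#.|.  b10=0 t=2,i=2
  .#..#|.  b9=0 t=1,i=0
  .#...|#  b8=1 t=1,i=13
  ..###|.  b7=0 t=1,i=2
  ..##.|.  b6=0 t=0,i=0
  ..#.#|#  b5=1 t=0,i=9
  ..#..|#  b4=1 t=1,i=9
  ...##|#  b3=1 t=0,i=19
  ...#.|.  b2=0 t=0,i=8
  ....#|.  b1=0 t=0,i=7
  .....|#  b0=1 t=0,i=4
  bits 01100011101011111010000100111001 = 1672454457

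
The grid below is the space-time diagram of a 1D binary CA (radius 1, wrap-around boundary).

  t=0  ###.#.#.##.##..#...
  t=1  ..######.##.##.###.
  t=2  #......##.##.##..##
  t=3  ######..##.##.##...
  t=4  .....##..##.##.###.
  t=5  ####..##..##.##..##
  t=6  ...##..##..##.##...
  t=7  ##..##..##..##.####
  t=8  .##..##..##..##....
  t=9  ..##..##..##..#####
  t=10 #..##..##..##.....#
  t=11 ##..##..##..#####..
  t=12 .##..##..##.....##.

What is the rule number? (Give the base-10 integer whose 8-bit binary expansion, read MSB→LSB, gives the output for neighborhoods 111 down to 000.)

117

  ### -> .   bit 7 = 0  t=0,i=1
  ##. -> #   bit 6 = 1  t=0,i=2
  #.# -> #   bit 5 = 1  t=0,i=3
  #.. -> #   bit 4 = 1  t=0,i=13
  .## -> .   bit 3 = 0  t=0,i=0
  .#. -> #   bit 2 = 1  t=0,i=4
  ..# -> .   bit 1 = 0  t=0,i=14
  ... -> #   bit 0 = 1  t=0,i=17
  bits 01110101 = 117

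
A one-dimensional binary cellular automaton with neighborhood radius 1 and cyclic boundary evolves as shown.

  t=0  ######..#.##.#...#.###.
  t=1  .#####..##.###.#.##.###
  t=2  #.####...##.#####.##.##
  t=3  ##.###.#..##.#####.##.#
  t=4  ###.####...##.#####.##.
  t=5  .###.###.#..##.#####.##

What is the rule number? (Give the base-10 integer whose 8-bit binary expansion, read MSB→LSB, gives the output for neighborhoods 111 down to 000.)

229

  ### -> #   bit 7 = 1  t=0,i=1
  ##. -> #   bit 6 = 1  t=0,i=5
  #.# -> #   bit 5 = 1  t=0,i=9
  #.. -> .   bit 4 = 0  t=0,i=6
  .## -> .   bit 3 = 0  t=0,i=0
  .#. -> #   bit 2 = 1  t=0,i=8
  ..# -> .   bit 1 = 0  t=0,i=7
  ... -> #   bit 0 = 1  t=0,i=15
  bits 11100101 = 229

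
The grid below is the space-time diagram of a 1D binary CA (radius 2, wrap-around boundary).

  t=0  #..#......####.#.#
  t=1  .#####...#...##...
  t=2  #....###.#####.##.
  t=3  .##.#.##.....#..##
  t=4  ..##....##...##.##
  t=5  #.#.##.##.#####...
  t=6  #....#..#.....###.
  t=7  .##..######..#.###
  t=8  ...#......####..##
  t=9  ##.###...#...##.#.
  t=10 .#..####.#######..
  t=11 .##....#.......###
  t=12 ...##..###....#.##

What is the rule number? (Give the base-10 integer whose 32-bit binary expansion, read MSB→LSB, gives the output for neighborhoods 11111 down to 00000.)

923231096

  ##### -> .   bit 31 = 0  t=1,i=3
  ####. -> .   bit 30 = 0  t=0,i=12
  ###.# -> #   bit 29 = 1  t=0,i=13
  ###.. -> #   bit 28 = 1  t=1,i=5
  ##.## -> .   bit 27 = 0  t=2,i=8
  ##.#. -> #   bit 26 = 1  t=0,i=14
  ##..# -> #   bit 25 = 1  t=0,i=1
  ##... -> #   bit 24 = 1  t=1,i=6
  #.### -> .   bit 23 = 0  t=2,i=9
  #.##. -> .   bit 22 = 0  t=0,i=17
  #.#.# -> .   bit 21 = 0  t=0,i=15
  #.#.. -> .   bit 20 = 0  t=2,i=0
  #..## -> .   bit 19 = 0  t=3,i=15
  #..#. -> #   bit 18 = 1  t=0,i=2
  #...# -> #   bit 17 = 1  t=1,i=7
  #.... -> #   bit 16 = 1  t=0,i=5
  .#### -> .   bit 15 = 0  t=0,i=11
  .###. -> #   bit 14 = 1  t=2,i=6
  .##.# -> #   bit 13 = 1  t=2,i=16
  .##.. -> .   bit 12 = 0  t=0,i=0
  .#.## -> .   bit 11 = 0  t=0,i=16
  .#.#. -> .   bit 10 = 0  t=5,i=1
  .#..# -> #   bit 9 = 1  t=3,i=14
  .#... -> #   bit 8 = 1  t=0,i=4
  ..### -> .   bit 7 = 0  t=0,i=10
  ..##. -> #   bit 6 = 1  t=1,i=13
  ..#.# -> #   bit 5 = 1  t=5,i=0
  ..#.. -> #   bit 4 = 1  t=0,i=3
  ...## -> #   bit 3 = 1  t=0,i=9
  ...#. -> .   bit 2 = 0  t=1,i=8
  ....# -> .   bit 1 = 0  t=0,i=8
  ..... -> .   bit 0 = 0  t=0,i=6
  bits 00110111000001110110001101111000 = 923231096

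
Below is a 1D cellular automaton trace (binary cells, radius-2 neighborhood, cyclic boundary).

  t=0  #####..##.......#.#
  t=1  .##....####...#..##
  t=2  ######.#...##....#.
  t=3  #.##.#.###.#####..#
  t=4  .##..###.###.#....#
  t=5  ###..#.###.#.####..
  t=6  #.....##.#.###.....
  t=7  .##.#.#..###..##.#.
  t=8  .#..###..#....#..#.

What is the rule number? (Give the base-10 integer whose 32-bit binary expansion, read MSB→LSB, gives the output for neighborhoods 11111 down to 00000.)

  [31] ##### => #  t=0,i=1
  [30] ####. => .  t=0,i=3
  [29] ###.# => #  t=2,i=5
  [28] ###.. => .  t=0,i=4
  [27] ##.## => #  t=1,i=0
  [26] ##.#. => .  t=2,i=6
  [25] ##..# => .  t=0,i=5
  [24] ##... => #  t=0,i=9
  [23] #.### => #  t=0,i=18
  [22] #.##. => #  t=1,i=1
  [21] #.#.# => #  t=3,i=5
  [20] #.#.. => #  t=2,i=7
  [19] #..## => .  t=0,i=6
  [18] #..#. => .  t=5,i=4
  [17] #...# => #  t=1,i=12
  [16] #.... => #  t=0,i=10
  [15] .#### => .  t=0,i=0
  [14] .###. => .  t=3,i=8
  [13] .##.# => .  t=1,i=18
  [12] .##.. => #  t=0,i=8
  [11] .#.## => #  t=0,i=17
  [10] .#.#. => #  t=7,i=5
  [9] .#..# => .  t=1,i=15
  [8] .#... => #  t=2,i=8
  [7] ..### => #  t=1,i=7
  [6] ..##. => #  t=0,i=7
  [5] ..#.# => .  t=0,i=16
  [4] ..#.. => .  t=1,i=14
  [3] ...## => .  t=1,i=6
  [2] ...#. => .  t=0,i=15
  [1] ....# => #  t=0,i=14
  [0] ..... => .  t=0,i=11
  bits 10101001111100110001110111000010 = 2851282370

2851282370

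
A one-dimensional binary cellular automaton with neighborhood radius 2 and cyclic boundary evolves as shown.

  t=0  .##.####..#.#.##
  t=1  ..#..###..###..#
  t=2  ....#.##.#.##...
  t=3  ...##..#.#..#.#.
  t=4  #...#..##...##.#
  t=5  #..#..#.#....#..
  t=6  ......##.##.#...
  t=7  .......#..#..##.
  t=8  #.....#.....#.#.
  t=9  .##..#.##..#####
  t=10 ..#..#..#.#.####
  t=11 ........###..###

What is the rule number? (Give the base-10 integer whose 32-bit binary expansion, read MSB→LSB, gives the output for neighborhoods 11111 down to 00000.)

  nb #####: next=#  (t=9,i=13, bit31=1)
  nb ####.: next=#  (t=0,i=6, bit30=1)
  nb ###.#: next=#  (t=9,i=15, bit29=1)
  nb ###..: next=#  (t=0,i=7, bit28=1)
  nb ##.##: next=.  (t=0,i=0, bit27=0)
  nb ##.#.: next=.  (t=2,i=8, bit26=0)
  nb ##..#: next=.  (t=0,i=8, bit25=0)
  nb ##...: next=.  (t=2,i=13, bit24=0)
  nb #.###: next=.  (t=0,i=4, bit23=0)
  nb #.##.: next=.  (t=0,i=1, bit22=0)
  nb #.#.#: next=#  (t=0,i=12, bit21=1)
  nb #.#..: next=.  (t=3,i=9, bit20=0)
  nb #..##: next=#  (t=1,i=4, bit19=1)
  nb #..#.: next=.  (t=0,i=9, bit18=0)
  nb #...#: next=.  (t=4,i=2, bit17=0)
  nb #....: next=#  (t=2,i=14, bit16=1)
  nb .####: next=#  (t=0,i=5, bit15=1)
  nb .###.: next=#  (t=1,i=6, bit14=1)
  nb .##.#: next=#  (t=0,i=2, bit13=1)
  nb .##..: next=#  (t=2,i=12, bit12=1)
  nb .#.##: next=.  (t=0,i=13, bit11=0)
  nb .#.#.: next=#  (t=0,i=11, bit10=1)
  nb .#..#: next=.  (t=1,i=0, bit9=0)
  nb .#...: next=#  (t=3,i=15, bit8=1)
  nb ..###: next=.  (t=1,i=5, bit7=0)
  nb ..##.: next=.  (t=3,i=3, bit6=0)
  nb ..#.#: next=#  (t=0,i=10, bit5=1)
  nb ..#..: next=.  (t=1,i=2, bit4=0)
  nb ...##: next=.  (t=3,i=2, bit3=0)
  nb ...#.: next=#  (t=2,i=3, bit2=1)
  nb ....#: next=.  (t=2,i=2, bit1=0)
  nb .....: next=.  (t=2,i=0, bit0=0)
  bits 11110000001010011111010100100100 = 4029281572

4029281572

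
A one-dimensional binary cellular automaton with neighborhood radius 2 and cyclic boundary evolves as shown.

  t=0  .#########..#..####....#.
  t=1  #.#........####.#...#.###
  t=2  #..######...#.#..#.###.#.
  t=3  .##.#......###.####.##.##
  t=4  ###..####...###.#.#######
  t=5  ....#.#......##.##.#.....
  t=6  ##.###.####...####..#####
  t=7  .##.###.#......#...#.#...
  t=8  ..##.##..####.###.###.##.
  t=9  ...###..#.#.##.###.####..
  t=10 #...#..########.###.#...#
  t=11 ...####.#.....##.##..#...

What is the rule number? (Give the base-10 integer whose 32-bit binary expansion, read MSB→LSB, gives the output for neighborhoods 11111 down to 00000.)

  nb #####: next=.  (t=0,i=3, bit31=0)
  nb ####.: next=.  (t=0,i=8, bit30=0)
  nb ###.#: next=#  (t=1,i=0, bit29=1)
  nb ###..: next=.  (t=0,i=9, bit28=0)
  nb ##.##: next=#  (t=3,i=0, bit27=1)
  nb ##.#.: next=.  (t=1,i=1, bit26=0)
  nb ##..#: next=.  (t=0,i=10, bit25=0)
  nb ##...: next=.  (t=0,i=19, bit24=0)
  nb #.###: next=.  (t=1,i=22, bit23=0)
  nb #.##.: next=#  (t=3,i=1, bit22=1)
  nb #.#.#: next=#  (t=2,i=23, bit21=1)
  nb #.#..: next=.  (t=1,i=2, bit20=0)
  nb #..##: next=#  (t=0,i=0, bit19=1)
  nb #..#.: next=#  (t=0,i=11, bit18=1)
  nb #...#: next=.  (t=1,i=18, bit17=0)
  nb #....: next=#  (t=0,i=20, bit16=1)
  nb .####: next=#  (t=0,i=2, bit15=1)
  nb .###.: next=#  (t=2,i=20, bit14=1)
  nb .##.#: next=#  (t=3,i=2, bit13=1)
  nb .##..: next=.  (t=8,i=6, bit12=0)
  nb .#.##: next=#  (t=1,i=21, bit11=1)
  nb .#.#.: next=#  (t=2,i=13, bit10=1)
  nb .#..#: next=#  (t=0,i=13, bit9=1)
  nb .#...: next=#  (t=1,i=3, bit8=1)
  nb ..###: next=.  (t=0,i=1, bit7=0)
  nb ..##.: next=.  (t=5,i=13, bit6=0)
  nb ..#.#: next=#  (t=1,i=20, bit5=1)
  nb ..#..: next=#  (t=0,i=12, bit4=1)
  nb ...##: next=.  (t=1,i=10, bit3=0)
  nb ...#.: next=#  (t=0,i=22, bit2=1)
  nb ....#: next=.  (t=0,i=21, bit1=0)
  nb .....: next=#  (t=1,i=5, bit0=1)
  bits 00101000011011011110111100110101 = 678293301

678293301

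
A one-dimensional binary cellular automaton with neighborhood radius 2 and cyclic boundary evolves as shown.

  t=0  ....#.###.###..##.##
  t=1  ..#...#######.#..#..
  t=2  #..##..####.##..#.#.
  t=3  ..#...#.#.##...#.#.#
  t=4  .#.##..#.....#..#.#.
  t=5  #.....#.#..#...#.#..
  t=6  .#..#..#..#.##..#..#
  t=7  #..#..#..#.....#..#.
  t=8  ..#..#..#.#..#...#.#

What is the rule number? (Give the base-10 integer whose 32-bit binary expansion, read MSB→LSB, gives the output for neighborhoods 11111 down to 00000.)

  [31] ##### => #  t=1,i=8
  [30] ####. => .  t=1,i=11
  [29] ###.# => #  t=0,i=8
  [28] ###.. => #  t=0,i=12
  [27] ##.## => #  t=0,i=9
  [26] ##.#. => #  t=1,i=13
  [25] ##..# => .  t=0,i=13
  [24] ##... => .  t=0,i=0
  [23] #.### => #  t=0,i=6
  [22] #.##. => .  t=0,i=18
  [21] #.#.# => .  t=2,i=18
  [20] #.#.. => .  t=1,i=14
  [19] #..## => #  t=0,i=14
  [18] #..#. => #  t=1,i=16
  [17] #...# => #  t=1,i=4
  [16] #.... => .  t=0,i=1
  [15] .#### => #  t=1,i=7
  [14] .###. => #  t=0,i=7
  [13] .##.# => .  t=0,i=16
  [12] .##.. => .  t=0,i=19
  [11] .#.## => .  t=0,i=5
  [10] .#.#. => #  t=2,i=17
  [9] .#..# => .  t=1,i=15
  [8] .#... => #  t=1,i=3
  [7] ..### => .  t=1,i=6
  [6] ..##. => .  t=0,i=15
  [5] ..#.# => .  t=0,i=4
  [4] ..#.. => .  t=1,i=2
  [3] ...## => .  t=1,i=5
  [2] ...#. => .  t=0,i=3
  [1] ....# => #  t=0,i=2
  [0] ..... => .  t=4,i=10
  bits 10111100100011101100010100000010 = 3163473154

3163473154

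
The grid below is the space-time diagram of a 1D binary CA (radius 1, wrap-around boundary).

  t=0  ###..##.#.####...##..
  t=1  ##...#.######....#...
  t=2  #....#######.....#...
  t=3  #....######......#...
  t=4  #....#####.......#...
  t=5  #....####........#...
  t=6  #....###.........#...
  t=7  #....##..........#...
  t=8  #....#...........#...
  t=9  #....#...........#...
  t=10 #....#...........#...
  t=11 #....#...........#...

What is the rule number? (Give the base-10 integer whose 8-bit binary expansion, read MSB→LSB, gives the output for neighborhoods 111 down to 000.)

  nb ###: next=#  (t=0,i=1, bit7=1)
  nb ##.: next=.  (t=0,i=2, bit6=0)
  nb #.#: next=#  (t=0,i=7, bit5=1)
  nb #..: next=.  (t=0,i=3, bit4=0)
  nb .##: next=#  (t=0,i=0, bit3=1)
  nb .#.: next=#  (t=0,i=8, bit2=1)
  nb ..#: next=.  (t=0,i=4, bit1=0)
  nb ...: next=.  (t=0,i=15, bit0=0)
  bits 10101100 = 172

172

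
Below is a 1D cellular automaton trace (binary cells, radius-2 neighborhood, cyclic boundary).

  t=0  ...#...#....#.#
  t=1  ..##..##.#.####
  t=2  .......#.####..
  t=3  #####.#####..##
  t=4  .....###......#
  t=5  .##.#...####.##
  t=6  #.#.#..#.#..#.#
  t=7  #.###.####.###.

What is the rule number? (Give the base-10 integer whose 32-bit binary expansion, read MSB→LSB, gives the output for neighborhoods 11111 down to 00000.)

162901053

  #####|.  b31=0 t=3,i=0
  ####.|.  b30=0 t=1,i=13
  ###.#|.  b29=0 t=3,i=4
  ###..|.  b28=0 t=1,i=14
  ##.##|#  b27=1 t=3,i=5
  ##.#.|.  b26=0 t=1,i=8
  ##..#|.  b25=0 t=1,i=0
  ##...|#  b24=1 t=2,i=13
  #.###|#  b23=1 t=1,i=11
  #.##.|.  b22=0 t=5,i=1
  #.#.#|#  b21=1 t=1,i=9
  #.#..|#  b20=1 t=0,i=14
  #..##|.  b19=0 t=1,i=1
  #..#.|#  b18=1 t=6,i=6
  #...#|.  b17=0 t=0,i=1
  #....|#  b16=1 t=0,i=9
  .####|#  b15=1 t=1,i=12
  .###.|.  b14=0 t=4,i=6
  .##.#|#  b13=1 t=1,i=7
  .##..|.  b12=0 t=1,i=3
  .#.##|#  b11=1 t=1,i=10
  .#.#.|#  b10=1 t=0,i=13
  .#..#|.  b9=0 t=6,i=5
  .#...|.  b8=0 t=0,i=0
  ..###|.  b7=0 t=3,i=13
  ..##.|.  b6=0 t=1,i=2
  ..#.#|#  b5=1 t=0,i=12
  ..#..|#  b4=1 t=0,i=3
  ...##|#  b3=1 t=4,i=4
  ...#.|#  b2=1 t=0,i=2
  ....#|.  b1=0 t=0,i=10
  .....|#  b0=1 t=2,i=0
  bits 00001001101101011010110000111101 = 162901053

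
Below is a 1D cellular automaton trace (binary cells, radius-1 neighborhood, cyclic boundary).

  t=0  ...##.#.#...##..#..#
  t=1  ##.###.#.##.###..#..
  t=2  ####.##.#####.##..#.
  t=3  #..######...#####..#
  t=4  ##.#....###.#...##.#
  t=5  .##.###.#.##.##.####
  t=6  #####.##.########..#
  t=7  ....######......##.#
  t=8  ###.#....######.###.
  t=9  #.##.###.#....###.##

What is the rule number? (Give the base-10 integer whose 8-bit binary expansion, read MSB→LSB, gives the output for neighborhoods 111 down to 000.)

121

  ### -> .   bit 7 = 0  t=1,i=4
  ##. -> #   bit 6 = 1  t=0,i=4
  #.# -> #   bit 5 = 1  t=0,i=5
  #.. -> #   bit 4 = 1  t=0,i=0
  .## -> #   bit 3 = 1  t=0,i=3
  .#. -> .   bit 2 = 0  t=0,i=6
  ..# -> .   bit 1 = 0  t=0,i=2
  ... -> #   bit 0 = 1  t=0,i=1
  bits 01111001 = 121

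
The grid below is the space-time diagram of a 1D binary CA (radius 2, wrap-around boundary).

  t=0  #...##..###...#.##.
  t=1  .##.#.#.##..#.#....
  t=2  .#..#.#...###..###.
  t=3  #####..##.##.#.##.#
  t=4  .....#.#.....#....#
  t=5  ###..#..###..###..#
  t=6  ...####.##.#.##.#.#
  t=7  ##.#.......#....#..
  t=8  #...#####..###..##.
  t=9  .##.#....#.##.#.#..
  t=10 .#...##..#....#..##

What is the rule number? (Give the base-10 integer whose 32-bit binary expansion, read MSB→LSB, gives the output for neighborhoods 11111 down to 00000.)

  ##### -> .   bit 31 = 0  t=3,i=1
  ####. -> .   bit 30 = 0  t=3,i=3
  ###.# -> .   bit 29 = 0  t=6,i=6
  ###.. -> .   bit 28 = 0  t=0,i=10
  ##.## -> .   bit 27 = 0  t=3,i=9
  ##.#. -> .   bit 26 = 0  t=0,i=18
  ##..# -> #   bit 25 = 1  t=0,i=6
  ##... -> .   bit 24 = 0  t=0,i=11
  #.### -> #   bit 23 = 1  t=3,i=18
  #.##. -> .   bit 22 = 0  t=0,i=16
  #.#.# -> #   bit 21 = 1  t=1,i=4
  #.#.. -> .   bit 20 = 0  t=0,i=0
  #..## -> .   bit 19 = 0  t=0,i=7
  #..#. -> #   bit 18 = 1  t=1,i=11
  #...# -> #   bit 17 = 1  t=0,i=2
  #.... -> #   bit 16 = 1  t=1,i=16
  .#### -> .   bit 15 = 0  t=3,i=0
  .###. -> #   bit 14 = 1  t=0,i=9
  .##.# -> .   bit 13 = 0  t=0,i=17
  .##.. -> .   bit 12 = 0  t=0,i=5
  .#.## -> .   bit 11 = 0  t=0,i=15
  .#.#. -> .   bit 10 = 0  t=1,i=5
  .#..# -> #   bit 9 = 1  t=2,i=2
  .#... -> #   bit 8 = 1  t=0,i=1
  ..### -> #   bit 7 = 1  t=0,i=8
  ..##. -> #   bit 6 = 1  t=0,i=4
  ..#.# -> #   bit 5 = 1  t=0,i=14
  ..#.. -> #   bit 4 = 1  t=2,i=1
  ...## -> .   bit 3 = 0  t=0,i=3
  ...#. -> .   bit 2 = 0  t=0,i=13
  ....# -> .   bit 1 = 0  t=1,i=18
  ..... -> #   bit 0 = 1  t=1,i=17
  bits 00000010101001110100001111110001 = 44516337

44516337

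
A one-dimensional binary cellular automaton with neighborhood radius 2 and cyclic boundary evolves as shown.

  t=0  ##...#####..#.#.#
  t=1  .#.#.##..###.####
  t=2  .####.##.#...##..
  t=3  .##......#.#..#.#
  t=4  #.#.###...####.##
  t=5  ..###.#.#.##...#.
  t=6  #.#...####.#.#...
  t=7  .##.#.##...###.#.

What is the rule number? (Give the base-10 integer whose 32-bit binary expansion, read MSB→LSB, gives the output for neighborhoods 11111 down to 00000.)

314023553

  ##### -> .   bit 31 = 0  t=0,i=7
  ####. -> .   bit 30 = 0  t=0,i=8
  ###.# -> .   bit 29 = 0  t=1,i=11
  ###.. -> #   bit 28 = 1  t=0,i=1
  ##.## -> .   bit 27 = 0  t=1,i=12
  ##.#. -> .   bit 26 = 0  t=1,i=0
  ##..# -> #   bit 25 = 1  t=0,i=10
  ##... -> .   bit 24 = 0  t=0,i=2
  #.### -> #   bit 23 = 1  t=0,i=16
  #.##. -> .   bit 22 = 0  t=1,i=5
  #.#.# -> #   bit 21 = 1  t=0,i=14
  #.#.. -> #   bit 20 = 1  t=2,i=9
  #..## -> .   bit 19 = 0  t=1,i=8
  #..#. -> #   bit 18 = 1  t=0,i=11
  #...# -> #   bit 17 = 1  t=0,i=3
  #.... -> #   bit 16 = 1  t=3,i=4
  .#### -> #   bit 15 = 1  t=0,i=6
  .###. -> .   bit 14 = 0  t=0,i=0
  .##.# -> .   bit 13 = 0  t=2,i=7
  .##.. -> #   bit 12 = 1  t=1,i=6
  .#.## -> #   bit 11 = 1  t=0,i=15
  .#.#. -> #   bit 10 = 1  t=0,i=13
  .#..# -> #   bit 9 = 1  t=3,i=12
  .#... -> .   bit 8 = 0  t=2,i=10
  ..### -> #   bit 7 = 1  t=0,i=5
  ..##. -> .   bit 6 = 0  t=2,i=13
  ..#.# -> .   bit 5 = 0  t=0,i=12
  ..#.. -> .   bit 4 = 0  t=5,i=15
  ...## -> .   bit 3 = 0  t=0,i=4
  ...#. -> .   bit 2 = 0  t=3,i=8
  ....# -> .   bit 1 = 0  t=3,i=7
  ..... -> #   bit 0 = 1  t=3,i=5
  bits 00010010101101111001111010000001 = 314023553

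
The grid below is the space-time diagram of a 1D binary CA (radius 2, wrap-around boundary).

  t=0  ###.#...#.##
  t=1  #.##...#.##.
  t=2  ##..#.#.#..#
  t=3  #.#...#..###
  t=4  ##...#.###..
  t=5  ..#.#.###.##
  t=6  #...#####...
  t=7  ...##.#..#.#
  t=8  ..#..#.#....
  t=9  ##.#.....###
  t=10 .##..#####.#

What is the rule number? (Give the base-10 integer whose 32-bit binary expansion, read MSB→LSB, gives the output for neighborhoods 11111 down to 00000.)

2812889743

  nb #####: next=#  (t=0,i=0, bit31=1)
  nb ####.: next=.  (t=0,i=1, bit30=0)
  nb ###.#: next=#  (t=0,i=2, bit29=1)
  nb ###..: next=.  (t=2,i=1, bit28=0)
  nb ##.##: next=.  (t=5,i=9, bit27=0)
  nb ##.#.: next=#  (t=0,i=3, bit26=1)
  nb ##..#: next=#  (t=2,i=2, bit25=1)
  nb ##...: next=#  (t=1,i=4, bit24=1)
  nb #.###: next=#  (t=0,i=10, bit23=1)
  nb #.##.: next=.  (t=1,i=2, bit22=0)
  nb #.#.#: next=#  (t=1,i=0, bit21=1)
  nb #.#..: next=.  (t=0,i=4, bit20=0)
  nb #..##: next=#  (t=2,i=10, bit19=1)
  nb #..#.: next=.  (t=2,i=3, bit18=0)
  nb #...#: next=.  (t=0,i=6, bit17=0)
  nb #....: next=#  (t=8,i=9, bit16=1)
  nb .####: next=.  (t=0,i=11, bit15=0)
  nb .###.: next=#  (t=2,i=0, bit14=1)
  nb .##.#: next=.  (t=1,i=10, bit13=0)
  nb .##..: next=.  (t=1,i=3, bit12=0)
  nb .#.##: next=#  (t=0,i=9, bit11=1)
  nb .#.#.: next=.  (t=2,i=5, bit10=0)
  nb .#..#: next=#  (t=2,i=9, bit9=1)
  nb .#...: next=.  (t=0,i=5, bit8=0)
  nb ..###: next=#  (t=2,i=11, bit7=1)
  nb ..##.: next=.  (t=4,i=0, bit6=0)
  nb ..#.#: next=.  (t=0,i=8, bit5=0)
  nb ..#..: next=.  (t=3,i=6, bit4=0)
  nb ...##: next=#  (t=6,i=3, bit3=1)
  nb ...#.: next=#  (t=0,i=7, bit2=1)
  nb ....#: next=#  (t=8,i=0, bit1=1)
  nb .....: next=#  (t=8,i=10, bit0=1)
  bits 10100111101010010100101010001111 = 2812889743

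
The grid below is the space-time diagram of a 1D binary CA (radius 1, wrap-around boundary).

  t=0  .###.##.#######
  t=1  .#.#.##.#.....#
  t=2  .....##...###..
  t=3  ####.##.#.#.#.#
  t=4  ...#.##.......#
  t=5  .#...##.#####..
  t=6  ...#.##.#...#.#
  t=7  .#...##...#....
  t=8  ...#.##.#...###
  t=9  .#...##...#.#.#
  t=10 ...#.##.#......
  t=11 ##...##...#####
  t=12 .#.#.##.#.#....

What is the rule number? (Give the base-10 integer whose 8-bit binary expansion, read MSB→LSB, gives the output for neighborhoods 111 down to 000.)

73

  ###|.  b7=0 t=0,i=2
  ##.|#  b6=1 t=0,i=3
  #.#|.  b5=0 t=0,i=0
  #..|.  b4=0 t=1,i=9
  .##|#  b3=1 t=0,i=1
  .#.|.  b2=0 t=1,i=1
  ..#|.  b1=0 t=1,i=13
  ...|#  b0=1 t=1,i=10
  bits 01001001 = 73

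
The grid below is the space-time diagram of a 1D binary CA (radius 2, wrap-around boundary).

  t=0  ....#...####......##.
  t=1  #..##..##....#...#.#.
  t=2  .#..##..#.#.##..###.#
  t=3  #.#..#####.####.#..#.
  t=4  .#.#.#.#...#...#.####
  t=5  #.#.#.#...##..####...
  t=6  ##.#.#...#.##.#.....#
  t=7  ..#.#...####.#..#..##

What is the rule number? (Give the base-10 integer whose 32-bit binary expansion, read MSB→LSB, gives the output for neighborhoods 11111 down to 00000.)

2261065404

  ##### -> #   bit 31 = 1  t=3,i=7
  ####. -> .   bit 30 = 0  t=0,i=10
  ###.# -> .   bit 29 = 0  t=2,i=18
  ###.. -> .   bit 28 = 0  t=0,i=11
  ##.## -> .   bit 27 = 0  t=3,i=10
  ##.#. -> #   bit 26 = 1  t=2,i=19
  ##..# -> #   bit 25 = 1  t=1,i=5
  ##... -> .   bit 24 = 0  t=0,i=12
  #.### -> #   bit 23 = 1  t=3,i=11
  #.##. -> #   bit 22 = 1  t=2,i=12
  #.#.# -> .   bit 21 = 0  t=1,i=19
  #.#.. -> .   bit 20 = 0  t=1,i=0
  #..## -> .   bit 19 = 0  t=1,i=2
  #..#. -> #   bit 18 = 1  t=2,i=7
  #...# -> .   bit 17 = 0  t=0,i=6
  #.... -> #   bit 16 = 1  t=0,i=0
  .#### -> .   bit 15 = 0  t=0,i=9
  .###. -> .   bit 14 = 0  t=2,i=17
  .##.# -> .   bit 13 = 0  t=6,i=12
  .##.. -> #   bit 12 = 1  t=0,i=19
  .#.## -> #   bit 11 = 1  t=2,i=11
  .#.#. -> #   bit 10 = 1  t=1,i=18
  .#..# -> #   bit 9 = 1  t=1,i=1
  .#... -> .   bit 8 = 0  t=0,i=5
  ..### -> #   bit 7 = 1  t=0,i=8
  ..##. -> .   bit 6 = 0  t=0,i=18
  ..#.# -> #   bit 5 = 1  t=1,i=17
  ..#.. -> #   bit 4 = 1  t=0,i=4
  ...## -> #   bit 3 = 1  t=0,i=7
  ...#. -> #   bit 2 = 1  t=0,i=3
  ....# -> .   bit 1 = 0  t=0,i=2
  ..... -> .   bit 0 = 0  t=0,i=1
  bits 10000110110001010001111010111100 = 2261065404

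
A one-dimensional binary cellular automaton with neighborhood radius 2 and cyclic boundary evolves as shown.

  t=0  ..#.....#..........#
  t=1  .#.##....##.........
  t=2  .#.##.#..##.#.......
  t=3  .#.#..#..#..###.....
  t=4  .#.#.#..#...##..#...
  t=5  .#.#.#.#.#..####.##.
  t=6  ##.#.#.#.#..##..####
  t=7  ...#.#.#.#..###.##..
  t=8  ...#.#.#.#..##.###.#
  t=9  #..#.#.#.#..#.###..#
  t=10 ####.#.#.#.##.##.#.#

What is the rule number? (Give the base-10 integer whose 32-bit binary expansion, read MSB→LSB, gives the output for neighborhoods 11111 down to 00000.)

  #####|.  b31=0 t=6,i=18
  ####.|.  b30=0 t=5,i=14
  ###.#|.  b29=0 t=5,i=15
  ###..|.  b28=0 t=3,i=14
  ##.##|#  b27=1 t=5,i=16
  ##.#.|.  b26=0 t=2,i=5
  ##..#|#  b25=1 t=4,i=14
  ##...|.  b24=0 t=1,i=5
  #.###|#  b23=1 t=8,i=15
  #.##.|#  b22=1 t=1,i=3
  #.#.#|#  b21=1 t=4,i=3
  #.#..|#  b20=1 t=2,i=6
  #..##|.  b19=0 t=2,i=8
  #..#.|#  b18=1 t=0,i=1
  #...#|.  b17=0 t=4,i=10
  #....|#  b16=1 t=0,i=4
  .####|#  b15=1 t=5,i=13
  .###.|#  b14=1 t=3,i=13
  .##.#|.  b13=0 t=2,i=4
  .##..|#  b12=1 t=1,i=4
  .#.##|.  b11=0 t=1,i=2
  .#.#.|.  b10=0 t=3,i=2
  .#..#|.  b9=0 t=0,i=0
  .#...|#  b8=1 t=0,i=3
  ..###|#  b7=1 t=3,i=12
  ..##.|#  b6=1 t=1,i=9
  ..#.#|#  b5=1 t=1,i=1
  ..#..|.  b4=0 t=0,i=2
  ...##|.  b3=0 t=1,i=8
  ...#.|.  b2=0 t=0,i=7
  ....#|.  b1=0 t=0,i=6
  .....|.  b0=0 t=0,i=5
  bits 00001010111101011101000111100000 = 183882208

183882208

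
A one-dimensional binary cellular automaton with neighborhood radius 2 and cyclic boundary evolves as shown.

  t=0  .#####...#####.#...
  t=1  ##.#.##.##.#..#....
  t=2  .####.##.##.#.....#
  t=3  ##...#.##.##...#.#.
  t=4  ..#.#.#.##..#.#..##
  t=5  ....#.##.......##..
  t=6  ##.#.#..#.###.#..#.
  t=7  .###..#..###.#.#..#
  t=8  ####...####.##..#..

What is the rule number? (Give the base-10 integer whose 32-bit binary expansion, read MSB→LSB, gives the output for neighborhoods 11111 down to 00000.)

2645060237

  ##### -> #   bit 31 = 1  t=0,i=3
  ####. -> .   bit 30 = 0  t=0,i=4
  ###.# -> .   bit 29 = 0  t=0,i=13
  ###.. -> #   bit 28 = 1  t=0,i=5
  ##.## -> #   bit 27 = 1  t=1,i=7
  ##.#. -> #   bit 26 = 1  t=0,i=14
  ##..# -> .   bit 25 = 0  t=4,i=0
  ##... -> #   bit 24 = 1  t=0,i=6
  #.### -> #   bit 23 = 1  t=2,i=1
  #.##. -> .   bit 22 = 0  t=1,i=5
  #.#.# -> #   bit 21 = 1  t=1,i=3
  #.#.. -> .   bit 20 = 0  t=0,i=15
  #..## -> #   bit 19 = 1  t=4,i=16
  #..#. -> .   bit 18 = 0  t=1,i=13
  #...# -> .   bit 17 = 0  t=0,i=7
  #.... -> .   bit 16 = 0  t=0,i=17
  .#### -> .   bit 15 = 0  t=0,i=2
  .###. -> #   bit 14 = 1  t=6,i=11
  .##.# -> #   bit 13 = 1  t=1,i=1
  .##.. -> .   bit 12 = 0  t=3,i=1
  .#.## -> #   bit 11 = 1  t=1,i=4
  .#.#. -> .   bit 10 = 0  t=3,i=16
  .#..# -> #   bit 9 = 1  t=1,i=12
  .#... -> .   bit 8 = 0  t=0,i=16
  ..### -> #   bit 7 = 1  t=0,i=1
  ..##. -> .   bit 6 = 0  t=1,i=0
  ..#.# -> .   bit 5 = 0  t=2,i=18
  ..#.. -> .   bit 4 = 0  t=1,i=14
  ...## -> #   bit 3 = 1  t=0,i=0
  ...#. -> #   bit 2 = 1  t=2,i=17
  ....# -> .   bit 1 = 0  t=0,i=18
  ..... -> #   bit 0 = 1  t=2,i=15
  bits 10011101101010000110101010001101 = 2645060237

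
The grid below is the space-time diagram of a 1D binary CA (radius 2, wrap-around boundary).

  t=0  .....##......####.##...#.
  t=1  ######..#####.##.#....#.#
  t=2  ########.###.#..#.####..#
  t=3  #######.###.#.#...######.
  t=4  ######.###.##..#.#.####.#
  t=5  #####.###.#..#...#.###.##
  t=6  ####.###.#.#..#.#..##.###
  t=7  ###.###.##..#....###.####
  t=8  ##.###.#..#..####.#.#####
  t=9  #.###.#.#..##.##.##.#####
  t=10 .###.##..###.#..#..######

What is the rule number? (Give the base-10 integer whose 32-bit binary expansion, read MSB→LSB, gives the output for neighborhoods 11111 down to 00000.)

  #####|#  b31=1 t=1,i=1
  ####.|#  b30=1 t=0,i=15
  ###.#|.  b29=0 t=0,i=16
  ###..|#  b28=1 t=1,i=5
  ##.##|#  b27=1 t=0,i=17
  ##.#.|#  b26=1 t=1,i=16
  ##..#|#  b25=1 t=1,i=6
  ##...|.  b24=0 t=0,i=7
  #.###|#  b23=1 t=1,i=24
  #.##.|.  b22=0 t=0,i=18
  #.#.#|#  b21=1 t=3,i=12
  #.#..|.  b20=0 t=1,i=17
  #..##|#  b19=1 t=1,i=7
  #..#.|.  b18=0 t=2,i=15
  #...#|.  b17=0 t=0,i=21
  #....|#  b16=1 t=0,i=0
  .####|#  b15=1 t=0,i=14
  .###.|#  b14=1 t=2,i=10
  .##.#|.  b13=0 t=1,i=15
  .##..|.  b12=0 t=0,i=6
  .#.##|.  b11=0 t=1,i=23
  .#.#.|.  b10=0 t=3,i=13
  .#..#|#  b9=1 t=2,i=14
  .#...|#  b8=1 t=0,i=24
  ..###|.  b7=0 t=0,i=13
  ..##.|#  b6=1 t=0,i=5
  ..#.#|.  b5=0 t=1,i=22
  ..#..|.  b4=0 t=0,i=23
  ...##|#  b3=1 t=0,i=4
  ...#.|#  b2=1 t=0,i=22
  ....#|#  b1=1 t=0,i=3
  .....|#  b0=1 t=0,i=1
  bits 11011110101010011100001101001111 = 3735667535

3735667535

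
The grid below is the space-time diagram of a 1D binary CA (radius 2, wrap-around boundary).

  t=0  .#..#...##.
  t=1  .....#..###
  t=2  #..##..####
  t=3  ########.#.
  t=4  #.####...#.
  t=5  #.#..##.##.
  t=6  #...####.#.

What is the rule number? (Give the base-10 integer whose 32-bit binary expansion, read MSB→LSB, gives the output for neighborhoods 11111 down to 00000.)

  [31] ##### => #  t=2,i=9
  [30] ####. => .  t=2,i=10
  [29] ###.# => .  t=3,i=7
  [28] ###.. => #  t=1,i=10
  [27] ##.## => #  t=5,i=7
  [26] ##.#. => .  t=3,i=8
  [25] ##..# => #  t=0,i=10
  [24] ##... => #  t=1,i=0
  [23] #.### => #  t=3,i=0
  [22] #.##. => .  t=5,i=8
  [21] #.#.# => #  t=3,i=9
  [20] #.#.. => .  t=5,i=2
  [19] #..## => #  t=1,i=7
  [18] #..#. => .  t=0,i=0
  [17] #...# => .  t=0,i=6
  [16] #.... => .  t=1,i=1
  [15] .#### => .  t=2,i=8
  [14] .###. => #  t=1,i=9
  [13] .##.# => #  t=5,i=6
  [12] .##.. => #  t=0,i=9
  [11] .#.## => .  t=3,i=10
  [10] .#.#. => .  t=4,i=10
  [9] .#..# => .  t=0,i=2
  [8] .#... => #  t=0,i=5
  [7] ..### => #  t=1,i=8
  [6] ..##. => #  t=0,i=8
  [5] ..#.# => #  t=4,i=9
  [4] ..#.. => .  t=0,i=1
  [3] ...## => .  t=0,i=7
  [2] ...#. => #  t=1,i=4
  [1] ....# => #  t=1,i=3
  [0] ..... => .  t=1,i=2
  bits 10011011101010000111000111100110 = 2611507686

2611507686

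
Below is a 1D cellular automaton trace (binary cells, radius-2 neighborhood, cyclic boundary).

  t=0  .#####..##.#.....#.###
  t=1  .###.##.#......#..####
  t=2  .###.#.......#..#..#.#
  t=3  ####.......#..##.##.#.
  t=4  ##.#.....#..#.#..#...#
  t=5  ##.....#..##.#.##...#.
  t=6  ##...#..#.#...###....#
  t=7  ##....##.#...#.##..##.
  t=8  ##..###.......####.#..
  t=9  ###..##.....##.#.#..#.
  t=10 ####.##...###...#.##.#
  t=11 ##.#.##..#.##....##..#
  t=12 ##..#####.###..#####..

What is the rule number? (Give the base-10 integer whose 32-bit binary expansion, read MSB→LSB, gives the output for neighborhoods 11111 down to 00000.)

  ##### -> #   bit 31 = 1  t=0,i=3
  ####. -> .   bit 30 = 0  t=0,i=4
  ###.# -> #   bit 29 = 1  t=0,i=21
  ###.. -> #   bit 28 = 1  t=0,i=5
  ##.## -> .   bit 27 = 0  t=0,i=0
  ##.#. -> .   bit 26 = 0  t=0,i=10
  ##..# -> #   bit 25 = 1  t=0,i=6
  ##... -> .   bit 24 = 0  t=3,i=4
  #.### -> #   bit 23 = 1  t=0,i=1
  #.##. -> #   bit 22 = 1  t=1,i=5
  #.#.# -> .   bit 21 = 0  t=2,i=21
  #.#.. -> .   bit 20 = 0  t=0,i=11
  #..## -> .   bit 19 = 0  t=0,i=7
  #..#. -> #   bit 18 = 1  t=2,i=15
  #...# -> .   bit 17 = 0  t=4,i=19
  #.... -> .   bit 16 = 0  t=0,i=13
  .#### -> #   bit 15 = 1  t=0,i=2
  .###. -> #   bit 14 = 1  t=0,i=20
  .##.# -> .   bit 13 = 0  t=0,i=9
  .##.. -> #   bit 12 = 1  t=5,i=1
  .#.## -> #   bit 11 = 1  t=0,i=18
  .#.#. -> #   bit 10 = 1  t=2,i=20
  .#..# -> #   bit 9 = 1  t=1,i=16
  .#... -> .   bit 8 = 0  t=0,i=12
  ..### -> .   bit 7 = 0  t=1,i=18
  ..##. -> #   bit 6 = 1  t=0,i=8
  ..#.# -> .   bit 5 = 0  t=0,i=17
  ..#.. -> .   bit 4 = 0  t=1,i=15
  ...## -> #   bit 3 = 1  t=4,i=20
  ...#. -> .   bit 2 = 0  t=0,i=16
  ....# -> #   bit 1 = 1  t=0,i=15
  ..... -> .   bit 0 = 0  t=0,i=14
  bits 10110010110001001101111001001010 = 2999246410

2999246410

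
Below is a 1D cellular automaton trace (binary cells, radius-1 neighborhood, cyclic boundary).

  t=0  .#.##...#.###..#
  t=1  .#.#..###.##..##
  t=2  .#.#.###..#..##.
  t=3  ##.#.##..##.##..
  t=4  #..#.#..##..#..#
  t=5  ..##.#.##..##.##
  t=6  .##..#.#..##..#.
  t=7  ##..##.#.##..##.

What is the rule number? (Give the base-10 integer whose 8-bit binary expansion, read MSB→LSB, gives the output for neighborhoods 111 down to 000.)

143

  [7] ### => #  t=0,i=11
  [6] ##. => .  t=0,i=4
  [5] #.# => .  t=0,i=0
  [4] #.. => .  t=0,i=5
  [3] .## => #  t=0,i=3
  [2] .#. => #  t=0,i=1
  [1] ..# => #  t=0,i=7
  [0] ... => #  t=0,i=6
  bits 10001111 = 143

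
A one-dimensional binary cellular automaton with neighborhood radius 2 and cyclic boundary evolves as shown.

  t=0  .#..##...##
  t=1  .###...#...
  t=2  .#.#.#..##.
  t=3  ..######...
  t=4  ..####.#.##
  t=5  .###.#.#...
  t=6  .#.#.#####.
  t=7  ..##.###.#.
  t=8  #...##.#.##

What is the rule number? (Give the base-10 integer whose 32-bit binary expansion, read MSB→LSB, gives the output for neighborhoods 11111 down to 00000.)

  #####|#  b31=1 t=3,i=4
  ####.|.  b30=0 t=3,i=6
  ###.#|#  b29=1 t=4,i=5
  ###..|#  b28=1 t=1,i=3
  ##.##|#  b27=1 t=7,i=4
  ##.#.|.  b26=0 t=0,i=0
  ##..#|.  b25=0 t=2,i=10
  ##...|.  b24=0 t=0,i=6
  #.###|#  b23=1 t=6,i=5
  #.##.|.  b22=0 t=4,i=9
  #.#.#|#  b21=1 t=2,i=3
  #.#..|#  b20=1 t=0,i=1
  #..##|#  b19=1 t=0,i=3
  #..#.|.  b18=0 t=2,i=0
  #...#|#  b17=1 t=0,i=7
  #....|#  b16=1 t=1,i=9
  .####|#  b15=1 t=3,i=3
  .###.|.  b14=0 t=1,i=2
  .##.#|.  b13=0 t=0,i=10
  .##..|.  b12=0 t=0,i=5
  .#.##|.  b11=0 t=4,i=8
  .#.#.|#  b10=1 t=2,i=2
  .#..#|#  b9=1 t=0,i=2
  .#...|#  b8=1 t=1,i=8
  ..###|#  b7=1 t=1,i=1
  ..##.|.  b6=0 t=0,i=4
  ..#.#|.  b5=0 t=2,i=1
  ..#..|.  b4=0 t=1,i=7
  ...##|.  b3=0 t=0,i=8
  ...#.|.  b2=0 t=1,i=6
  ....#|.  b1=0 t=1,i=10
  .....|#  b0=1 t=3,i=10
  bits 10111000101110111000011110000001 = 3099297665

3099297665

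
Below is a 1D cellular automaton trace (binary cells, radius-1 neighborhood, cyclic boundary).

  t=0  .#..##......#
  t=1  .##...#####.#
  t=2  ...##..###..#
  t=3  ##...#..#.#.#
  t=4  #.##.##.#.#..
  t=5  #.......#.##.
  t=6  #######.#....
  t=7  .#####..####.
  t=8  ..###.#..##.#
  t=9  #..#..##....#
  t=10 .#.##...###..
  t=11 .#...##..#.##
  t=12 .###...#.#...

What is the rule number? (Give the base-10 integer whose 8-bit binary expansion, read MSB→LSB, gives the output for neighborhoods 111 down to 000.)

  [7] ### => #  t=1,i=7
  [6] ##. => .  t=0,i=5
  [5] #.# => .  t=0,i=0
  [4] #.. => #  t=0,i=2
  [3] .## => .  t=0,i=4
  [2] .#. => #  t=0,i=1
  [1] ..# => .  t=0,i=3
  [0] ... => #  t=0,i=7
  bits 10010101 = 149

149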